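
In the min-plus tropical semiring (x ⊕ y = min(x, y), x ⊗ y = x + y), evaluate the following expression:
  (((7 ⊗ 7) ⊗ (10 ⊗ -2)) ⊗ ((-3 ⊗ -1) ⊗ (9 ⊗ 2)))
(((7 ⊗ 7) ⊗ (10 ⊗ -2)) ⊗ ((-3 ⊗ -1) ⊗ (9 ⊗ 2))) = 29

Expand innermost to outermost. Recall ⊕ takes the minimum of its arguments and ⊗ takes their sum. Working out the expression (((7 ⊗ 7) ⊗ (10 ⊗ -2)) ⊗ ((-3 ⊗ -1) ⊗ (9 ⊗ 2))) gives 29.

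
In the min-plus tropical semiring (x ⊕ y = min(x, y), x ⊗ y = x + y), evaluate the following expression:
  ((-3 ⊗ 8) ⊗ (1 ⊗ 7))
((-3 ⊗ 8) ⊗ (1 ⊗ 7)) = 13

Expand innermost to outermost. Recall ⊕ takes the minimum of its arguments and ⊗ takes their sum. Working out the expression ((-3 ⊗ 8) ⊗ (1 ⊗ 7)) gives 13.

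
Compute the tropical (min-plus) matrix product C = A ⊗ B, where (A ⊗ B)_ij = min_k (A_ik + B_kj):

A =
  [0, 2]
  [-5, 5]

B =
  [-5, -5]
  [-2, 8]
A ⊗ B =
  [-5, -5]
  [-10, -10]

Apply the min-plus product entry-by-entry:
  C[0][0] = min over k of (A[0][0] + B[0][0] = 0 + -5 = -5, A[0][1] + B[1][0] = 2 + -2 = 0) = -5 (attained at k = 0)
  C[0][1] = min over k of (A[0][0] + B[0][1] = 0 + -5 = -5, A[0][1] + B[1][1] = 2 + 8 = 10) = -5 (attained at k = 0)
  C[1][0] = min over k of (A[1][0] + B[0][0] = -5 + -5 = -10, A[1][1] + B[1][0] = 5 + -2 = 3) = -10 (attained at k = 0)
  C[1][1] = min over k of (A[1][0] + B[0][1] = -5 + -5 = -10, A[1][1] + B[1][1] = 5 + 8 = 13) = -10 (attained at k = 0)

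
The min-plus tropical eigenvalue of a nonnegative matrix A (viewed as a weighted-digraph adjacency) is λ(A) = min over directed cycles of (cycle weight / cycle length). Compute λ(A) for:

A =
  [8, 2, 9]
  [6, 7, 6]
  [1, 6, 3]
λ(A) = 3

Enumerate directed cycles and compute their means (weight / length). Sample:
  cycle 0 → 0: weight = 8, length = 1, mean = 8/1 ≈ 8.000
  cycle 1 → 1: weight = 7, length = 1, mean = 7/1 ≈ 7.000
  cycle 2 → 2: weight = 3, length = 1, mean = 3/1 ≈ 3.000
  cycle 0 → 1 → 0: weight = 8, length = 2, mean = 8/2 ≈ 4.000
  cycle 0 → 2 → 0: weight = 10, length = 2, mean = 10/2 ≈ 5.000
  cycle 1 → 0 → 1: weight = 8, length = 2, mean = 8/2 ≈ 4.000
Minimum mean = 3.000, attained e.g. along the cycle 2 → 2 with weight 3 and length 1. So λ(A) = 3/1 = 3.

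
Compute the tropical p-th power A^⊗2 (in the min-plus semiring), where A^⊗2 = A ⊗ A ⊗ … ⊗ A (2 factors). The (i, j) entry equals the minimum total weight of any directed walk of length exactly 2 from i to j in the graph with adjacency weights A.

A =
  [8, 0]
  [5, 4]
A^⊗2 =
  [5, 4]
  [9, 5]

Each entry (A^⊗2)_ij equals the minimum over all length-2 walks i = v_0 → v_1 → … → v_2 = j of Σ_t A[v_t][v_{t+1}]. For example, for (i, j) = (0, 1) we minimise over 2 possible intermediate vertex sequences; the minimum is 4, attained along the walk 0 → 1 → 1.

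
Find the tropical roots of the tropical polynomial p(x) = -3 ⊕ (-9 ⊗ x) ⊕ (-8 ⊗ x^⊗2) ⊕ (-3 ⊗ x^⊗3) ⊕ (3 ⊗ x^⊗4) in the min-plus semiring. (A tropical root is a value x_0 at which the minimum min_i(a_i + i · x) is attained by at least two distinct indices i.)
Roots: {-6, -5, -1, 6}

Each tropical root is a break point of the lower envelope of the lines y = a_i + i · x (there are 5 lines, with slopes 0, 1, ..., 4). Only the lines that attain the minimum somewhere contribute to roots; other lines are dominated. Here the surviving (envelope) indices are i = 4, i = 3, i = 2, i = 1, i = 0.
Intersections between consecutive envelope lines give the roots: for adjacent envelope indices i < j the intersection is x = (a_i − a_j) / (j − i). Reading off the sorted break points: {-6, -5, -1, 6}.
Verification: at each break x_0, at least two indices attain the minimum of min_i(a_i + i · x_0).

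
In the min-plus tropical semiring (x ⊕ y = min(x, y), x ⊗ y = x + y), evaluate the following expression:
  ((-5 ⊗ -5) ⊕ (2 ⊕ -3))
((-5 ⊗ -5) ⊕ (2 ⊕ -3)) = -10

Expand innermost to outermost. Recall ⊕ takes the minimum of its arguments and ⊗ takes their sum. Working out the expression ((-5 ⊗ -5) ⊕ (2 ⊕ -3)) gives -10.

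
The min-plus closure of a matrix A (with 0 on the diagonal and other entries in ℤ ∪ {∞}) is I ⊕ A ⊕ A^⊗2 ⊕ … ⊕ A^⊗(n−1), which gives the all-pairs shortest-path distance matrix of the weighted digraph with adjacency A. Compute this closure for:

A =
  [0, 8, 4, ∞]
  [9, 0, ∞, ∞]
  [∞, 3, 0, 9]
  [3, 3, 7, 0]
Closure =
  [0, 7, 4, 13]
  [9, 0, 13, 22]
  [12, 3, 0, 9]
  [3, 3, 7, 0]

This is the Floyd-Warshall all-pairs shortest-path computation. For each intermediate vertex k = 0, 1, …, 3, update dist[i][j] ← min(dist[i][j], dist[i][k] + dist[k][j]). The final matrix gives, for each (i, j), the minimum total weight of any directed path from i to j (possibly empty when i = j).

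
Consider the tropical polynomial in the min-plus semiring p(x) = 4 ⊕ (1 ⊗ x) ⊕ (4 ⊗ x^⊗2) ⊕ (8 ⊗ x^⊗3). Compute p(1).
p(1) = 2

A tropical monomial a ⊗ x^⊗i evaluates to a + i · x. Evaluating each term at x = 1:
  Term 0 contributes 4 + 0 · 1 = 4
  Term 1 contributes 1 + 1 · 1 = 2
  Term 2 contributes 4 + 2 · 1 = 6
  Term 3 contributes 8 + 3 · 1 = 11
p(1) = ⊕ of these = min[4, 2, 6, 11] = 2.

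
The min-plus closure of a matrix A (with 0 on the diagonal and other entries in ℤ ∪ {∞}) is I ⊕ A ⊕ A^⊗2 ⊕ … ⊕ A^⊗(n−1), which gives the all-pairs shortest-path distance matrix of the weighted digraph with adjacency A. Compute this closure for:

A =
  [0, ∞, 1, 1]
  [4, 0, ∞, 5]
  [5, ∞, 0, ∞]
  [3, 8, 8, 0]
Closure =
  [0, 9, 1, 1]
  [4, 0, 5, 5]
  [5, 14, 0, 6]
  [3, 8, 4, 0]

This is the Floyd-Warshall all-pairs shortest-path computation. For each intermediate vertex k = 0, 1, …, 3, update dist[i][j] ← min(dist[i][j], dist[i][k] + dist[k][j]). The final matrix gives, for each (i, j), the minimum total weight of any directed path from i to j (possibly empty when i = j).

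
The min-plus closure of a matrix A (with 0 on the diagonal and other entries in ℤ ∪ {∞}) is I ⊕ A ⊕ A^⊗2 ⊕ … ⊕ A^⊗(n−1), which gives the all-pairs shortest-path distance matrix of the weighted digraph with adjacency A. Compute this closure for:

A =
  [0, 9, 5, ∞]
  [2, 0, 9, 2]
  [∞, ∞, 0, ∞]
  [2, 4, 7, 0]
Closure =
  [0, 9, 5, 11]
  [2, 0, 7, 2]
  [∞, ∞, 0, ∞]
  [2, 4, 7, 0]

This is the Floyd-Warshall all-pairs shortest-path computation. For each intermediate vertex k = 0, 1, …, 3, update dist[i][j] ← min(dist[i][j], dist[i][k] + dist[k][j]). The final matrix gives, for each (i, j), the minimum total weight of any directed path from i to j (possibly empty when i = j).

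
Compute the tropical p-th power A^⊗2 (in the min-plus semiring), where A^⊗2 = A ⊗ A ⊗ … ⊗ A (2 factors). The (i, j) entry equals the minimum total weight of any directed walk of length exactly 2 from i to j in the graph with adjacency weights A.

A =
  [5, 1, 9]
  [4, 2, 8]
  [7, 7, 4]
A^⊗2 =
  [5, 3, 9]
  [6, 4, 10]
  [11, 8, 8]

Each entry (A^⊗2)_ij equals the minimum over all length-2 walks i = v_0 → v_1 → … → v_2 = j of Σ_t A[v_t][v_{t+1}]. For example, for (i, j) = (0, 2) we minimise over 3 possible intermediate vertex sequences; the minimum is 9, attained along the walk 0 → 1 → 2.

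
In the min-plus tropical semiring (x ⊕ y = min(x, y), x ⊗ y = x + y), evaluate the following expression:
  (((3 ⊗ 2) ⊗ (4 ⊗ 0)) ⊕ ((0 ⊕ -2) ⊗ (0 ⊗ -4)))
(((3 ⊗ 2) ⊗ (4 ⊗ 0)) ⊕ ((0 ⊕ -2) ⊗ (0 ⊗ -4))) = -6

Expand innermost to outermost. Recall ⊕ takes the minimum of its arguments and ⊗ takes their sum. Working out the expression (((3 ⊗ 2) ⊗ (4 ⊗ 0)) ⊕ ((0 ⊕ -2) ⊗ (0 ⊗ -4))) gives -6.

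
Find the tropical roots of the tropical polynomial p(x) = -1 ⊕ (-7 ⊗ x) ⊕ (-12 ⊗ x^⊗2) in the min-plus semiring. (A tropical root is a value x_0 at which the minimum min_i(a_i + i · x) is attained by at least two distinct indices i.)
Roots: {5, 6}

Each tropical root is a break point of the lower envelope of the lines y = a_i + i · x (there are 3 lines, with slopes 0, 1, ..., 2). Only the lines that attain the minimum somewhere contribute to roots; other lines are dominated. Here the surviving (envelope) indices are i = 2, i = 1, i = 0.
Intersections between consecutive envelope lines give the roots: for adjacent envelope indices i < j the intersection is x = (a_i − a_j) / (j − i). Reading off the sorted break points: {5, 6}.
Verification: at each break x_0, at least two indices attain the minimum of min_i(a_i + i · x_0).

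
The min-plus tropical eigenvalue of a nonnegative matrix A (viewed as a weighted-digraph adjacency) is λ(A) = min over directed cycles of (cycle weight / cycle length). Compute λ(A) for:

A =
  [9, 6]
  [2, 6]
λ(A) = 4

Enumerate directed cycles and compute their means (weight / length). Sample:
  cycle 0 → 0: weight = 9, length = 1, mean = 9/1 ≈ 9.000
  cycle 1 → 1: weight = 6, length = 1, mean = 6/1 ≈ 6.000
  cycle 0 → 1 → 0: weight = 8, length = 2, mean = 8/2 ≈ 4.000
  cycle 1 → 0 → 1: weight = 8, length = 2, mean = 8/2 ≈ 4.000
Minimum mean = 4.000, attained e.g. along the cycle 0 → 1 → 0 with weight 8 and length 2. So λ(A) = 8/2 = 4.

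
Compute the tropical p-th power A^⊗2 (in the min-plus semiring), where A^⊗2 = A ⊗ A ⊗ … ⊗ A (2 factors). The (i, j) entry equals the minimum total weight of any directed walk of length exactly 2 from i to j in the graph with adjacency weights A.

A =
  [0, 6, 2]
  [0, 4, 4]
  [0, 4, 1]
A^⊗2 =
  [0, 6, 2]
  [0, 6, 2]
  [0, 5, 2]

Each entry (A^⊗2)_ij equals the minimum over all length-2 walks i = v_0 → v_1 → … → v_2 = j of Σ_t A[v_t][v_{t+1}]. For example, for (i, j) = (0, 2) we minimise over 3 possible intermediate vertex sequences; the minimum is 2, attained along the walk 0 → 0 → 2.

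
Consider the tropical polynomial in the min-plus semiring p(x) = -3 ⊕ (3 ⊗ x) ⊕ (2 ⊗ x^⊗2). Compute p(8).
p(8) = -3

A tropical monomial a ⊗ x^⊗i evaluates to a + i · x. Evaluating each term at x = 8:
  Term 0 contributes -3 + 0 · 8 = -3
  Term 1 contributes 3 + 1 · 8 = 11
  Term 2 contributes 2 + 2 · 8 = 18
p(8) = ⊕ of these = min[-3, 11, 18] = -3.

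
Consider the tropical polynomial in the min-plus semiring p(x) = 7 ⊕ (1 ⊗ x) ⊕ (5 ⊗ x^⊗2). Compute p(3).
p(3) = 4

A tropical monomial a ⊗ x^⊗i evaluates to a + i · x. Evaluating each term at x = 3:
  Term 0 contributes 7 + 0 · 3 = 7
  Term 1 contributes 1 + 1 · 3 = 4
  Term 2 contributes 5 + 2 · 3 = 11
p(3) = ⊕ of these = min[7, 4, 11] = 4.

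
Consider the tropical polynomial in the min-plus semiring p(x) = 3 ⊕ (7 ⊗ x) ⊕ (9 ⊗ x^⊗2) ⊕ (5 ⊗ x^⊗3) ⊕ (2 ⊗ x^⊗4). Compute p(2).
p(2) = 3

A tropical monomial a ⊗ x^⊗i evaluates to a + i · x. Evaluating each term at x = 2:
  Term 0 contributes 3 + 0 · 2 = 3
  Term 1 contributes 7 + 1 · 2 = 9
  Term 2 contributes 9 + 2 · 2 = 13
  Term 3 contributes 5 + 3 · 2 = 11
  Term 4 contributes 2 + 4 · 2 = 10
p(2) = ⊕ of these = min[3, 9, 13, 11, 10] = 3.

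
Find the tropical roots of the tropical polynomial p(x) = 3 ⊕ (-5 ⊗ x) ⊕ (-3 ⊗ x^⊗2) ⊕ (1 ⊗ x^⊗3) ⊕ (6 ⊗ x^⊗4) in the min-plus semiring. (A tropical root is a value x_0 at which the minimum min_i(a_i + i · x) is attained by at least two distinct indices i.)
Roots: {-5, -4, -2, 8}

Each tropical root is a break point of the lower envelope of the lines y = a_i + i · x (there are 5 lines, with slopes 0, 1, ..., 4). Only the lines that attain the minimum somewhere contribute to roots; other lines are dominated. Here the surviving (envelope) indices are i = 4, i = 3, i = 2, i = 1, i = 0.
Intersections between consecutive envelope lines give the roots: for adjacent envelope indices i < j the intersection is x = (a_i − a_j) / (j − i). Reading off the sorted break points: {-5, -4, -2, 8}.
Verification: at each break x_0, at least two indices attain the minimum of min_i(a_i + i · x_0).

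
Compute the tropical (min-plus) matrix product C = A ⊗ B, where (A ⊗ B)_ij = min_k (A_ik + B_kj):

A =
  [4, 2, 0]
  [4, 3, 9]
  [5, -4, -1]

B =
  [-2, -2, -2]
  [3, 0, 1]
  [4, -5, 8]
A ⊗ B =
  [2, -5, 2]
  [2, 2, 2]
  [-1, -6, -3]

Apply the min-plus product entry-by-entry:
  C[0][0] = min over k of (A[0][0] + B[0][0] = 4 + -2 = 2, A[0][1] + B[1][0] = 2 + 3 = 5, A[0][2] + B[2][0] = 0 + 4 = 4) = 2 (attained at k = 0)
  C[0][1] = min over k of (A[0][0] + B[0][1] = 4 + -2 = 2, A[0][1] + B[1][1] = 2 + 0 = 2, A[0][2] + B[2][1] = 0 + -5 = -5) = -5 (attained at k = 2)
  C[0][2] = min over k of (A[0][0] + B[0][2] = 4 + -2 = 2, A[0][1] + B[1][2] = 2 + 1 = 3, A[0][2] + B[2][2] = 0 + 8 = 8) = 2 (attained at k = 0)
  C[1][0] = min over k of (A[1][0] + B[0][0] = 4 + -2 = 2, A[1][1] + B[1][0] = 3 + 3 = 6, A[1][2] + B[2][0] = 9 + 4 = 13) = 2 (attained at k = 0)
  C[1][1] = min over k of (A[1][0] + B[0][1] = 4 + -2 = 2, A[1][1] + B[1][1] = 3 + 0 = 3, A[1][2] + B[2][1] = 9 + -5 = 4) = 2 (attained at k = 0)
  C[1][2] = min over k of (A[1][0] + B[0][2] = 4 + -2 = 2, A[1][1] + B[1][2] = 3 + 1 = 4, A[1][2] + B[2][2] = 9 + 8 = 17) = 2 (attained at k = 0)
  C[2][0] = min over k of (A[2][0] + B[0][0] = 5 + -2 = 3, A[2][1] + B[1][0] = -4 + 3 = -1, A[2][2] + B[2][0] = -1 + 4 = 3) = -1 (attained at k = 1)
  C[2][1] = min over k of (A[2][0] + B[0][1] = 5 + -2 = 3, A[2][1] + B[1][1] = -4 + 0 = -4, A[2][2] + B[2][1] = -1 + -5 = -6) = -6 (attained at k = 2)
  C[2][2] = min over k of (A[2][0] + B[0][2] = 5 + -2 = 3, A[2][1] + B[1][2] = -4 + 1 = -3, A[2][2] + B[2][2] = -1 + 8 = 7) = -3 (attained at k = 1)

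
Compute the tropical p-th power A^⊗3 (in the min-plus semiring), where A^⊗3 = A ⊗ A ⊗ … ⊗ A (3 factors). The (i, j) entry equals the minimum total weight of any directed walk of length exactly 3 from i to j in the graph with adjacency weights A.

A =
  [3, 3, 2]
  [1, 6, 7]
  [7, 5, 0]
A^⊗3 =
  [7, 7, 2]
  [5, 7, 3]
  [6, 5, 0]

Each entry (A^⊗3)_ij equals the minimum over all length-3 walks i = v_0 → v_1 → … → v_3 = j of Σ_t A[v_t][v_{t+1}]. For example, for (i, j) = (0, 2) we minimise over 9 possible intermediate vertex sequences; the minimum is 2, attained along the walk 0 → 2 → 2 → 2.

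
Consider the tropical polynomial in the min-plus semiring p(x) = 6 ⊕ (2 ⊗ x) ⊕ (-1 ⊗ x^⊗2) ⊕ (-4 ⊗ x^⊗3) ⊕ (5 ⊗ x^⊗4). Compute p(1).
p(1) = -1

A tropical monomial a ⊗ x^⊗i evaluates to a + i · x. Evaluating each term at x = 1:
  Term 0 contributes 6 + 0 · 1 = 6
  Term 1 contributes 2 + 1 · 1 = 3
  Term 2 contributes -1 + 2 · 1 = 1
  Term 3 contributes -4 + 3 · 1 = -1
  Term 4 contributes 5 + 4 · 1 = 9
p(1) = ⊕ of these = min[6, 3, 1, -1, 9] = -1.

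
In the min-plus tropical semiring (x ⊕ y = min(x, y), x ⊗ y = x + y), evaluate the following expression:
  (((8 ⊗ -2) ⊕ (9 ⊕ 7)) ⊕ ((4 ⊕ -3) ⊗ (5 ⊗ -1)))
(((8 ⊗ -2) ⊕ (9 ⊕ 7)) ⊕ ((4 ⊕ -3) ⊗ (5 ⊗ -1))) = 1

Expand innermost to outermost. Recall ⊕ takes the minimum of its arguments and ⊗ takes their sum. Working out the expression (((8 ⊗ -2) ⊕ (9 ⊕ 7)) ⊕ ((4 ⊕ -3) ⊗ (5 ⊗ -1))) gives 1.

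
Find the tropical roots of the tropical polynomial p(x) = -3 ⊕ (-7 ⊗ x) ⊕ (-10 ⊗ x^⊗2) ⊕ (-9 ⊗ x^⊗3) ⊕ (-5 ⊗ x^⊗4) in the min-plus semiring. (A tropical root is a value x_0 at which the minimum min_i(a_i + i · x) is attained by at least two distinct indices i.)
Roots: {-4, -1, 3, 4}

Each tropical root is a break point of the lower envelope of the lines y = a_i + i · x (there are 5 lines, with slopes 0, 1, ..., 4). Only the lines that attain the minimum somewhere contribute to roots; other lines are dominated. Here the surviving (envelope) indices are i = 4, i = 3, i = 2, i = 1, i = 0.
Intersections between consecutive envelope lines give the roots: for adjacent envelope indices i < j the intersection is x = (a_i − a_j) / (j − i). Reading off the sorted break points: {-4, -1, 3, 4}.
Verification: at each break x_0, at least two indices attain the minimum of min_i(a_i + i · x_0).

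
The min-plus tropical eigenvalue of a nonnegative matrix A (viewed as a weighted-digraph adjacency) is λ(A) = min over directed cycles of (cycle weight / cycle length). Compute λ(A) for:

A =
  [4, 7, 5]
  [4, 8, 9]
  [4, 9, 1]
λ(A) = 1

Enumerate directed cycles and compute their means (weight / length). Sample:
  cycle 0 → 0: weight = 4, length = 1, mean = 4/1 ≈ 4.000
  cycle 1 → 1: weight = 8, length = 1, mean = 8/1 ≈ 8.000
  cycle 2 → 2: weight = 1, length = 1, mean = 1/1 ≈ 1.000
  cycle 0 → 1 → 0: weight = 11, length = 2, mean = 11/2 ≈ 5.500
  cycle 0 → 2 → 0: weight = 9, length = 2, mean = 9/2 ≈ 4.500
  cycle 1 → 0 → 1: weight = 11, length = 2, mean = 11/2 ≈ 5.500
Minimum mean = 1.000, attained e.g. along the cycle 2 → 2 with weight 1 and length 1. So λ(A) = 1/1 = 1.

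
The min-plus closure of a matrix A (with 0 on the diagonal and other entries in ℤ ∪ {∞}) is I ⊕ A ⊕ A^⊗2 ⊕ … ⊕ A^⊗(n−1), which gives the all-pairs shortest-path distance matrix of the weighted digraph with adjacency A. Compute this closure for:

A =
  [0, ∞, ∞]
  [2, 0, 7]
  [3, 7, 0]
Closure =
  [0, ∞, ∞]
  [2, 0, 7]
  [3, 7, 0]

This is the Floyd-Warshall all-pairs shortest-path computation. For each intermediate vertex k = 0, 1, …, 2, update dist[i][j] ← min(dist[i][j], dist[i][k] + dist[k][j]). The final matrix gives, for each (i, j), the minimum total weight of any directed path from i to j (possibly empty when i = j).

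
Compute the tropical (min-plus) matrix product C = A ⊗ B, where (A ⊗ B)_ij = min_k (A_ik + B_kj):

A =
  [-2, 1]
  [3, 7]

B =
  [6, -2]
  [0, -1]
A ⊗ B =
  [1, -4]
  [7, 1]

Apply the min-plus product entry-by-entry:
  C[0][0] = min over k of (A[0][0] + B[0][0] = -2 + 6 = 4, A[0][1] + B[1][0] = 1 + 0 = 1) = 1 (attained at k = 1)
  C[0][1] = min over k of (A[0][0] + B[0][1] = -2 + -2 = -4, A[0][1] + B[1][1] = 1 + -1 = 0) = -4 (attained at k = 0)
  C[1][0] = min over k of (A[1][0] + B[0][0] = 3 + 6 = 9, A[1][1] + B[1][0] = 7 + 0 = 7) = 7 (attained at k = 1)
  C[1][1] = min over k of (A[1][0] + B[0][1] = 3 + -2 = 1, A[1][1] + B[1][1] = 7 + -1 = 6) = 1 (attained at k = 0)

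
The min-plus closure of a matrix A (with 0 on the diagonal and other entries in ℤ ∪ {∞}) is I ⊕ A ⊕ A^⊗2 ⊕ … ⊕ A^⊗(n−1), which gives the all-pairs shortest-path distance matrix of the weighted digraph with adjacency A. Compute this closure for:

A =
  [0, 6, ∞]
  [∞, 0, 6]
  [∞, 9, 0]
Closure =
  [0, 6, 12]
  [∞, 0, 6]
  [∞, 9, 0]

This is the Floyd-Warshall all-pairs shortest-path computation. For each intermediate vertex k = 0, 1, …, 2, update dist[i][j] ← min(dist[i][j], dist[i][k] + dist[k][j]). The final matrix gives, for each (i, j), the minimum total weight of any directed path from i to j (possibly empty when i = j).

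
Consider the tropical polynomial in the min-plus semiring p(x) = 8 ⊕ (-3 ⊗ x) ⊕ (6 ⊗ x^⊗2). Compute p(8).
p(8) = 5

A tropical monomial a ⊗ x^⊗i evaluates to a + i · x. Evaluating each term at x = 8:
  Term 0 contributes 8 + 0 · 8 = 8
  Term 1 contributes -3 + 1 · 8 = 5
  Term 2 contributes 6 + 2 · 8 = 22
p(8) = ⊕ of these = min[8, 5, 22] = 5.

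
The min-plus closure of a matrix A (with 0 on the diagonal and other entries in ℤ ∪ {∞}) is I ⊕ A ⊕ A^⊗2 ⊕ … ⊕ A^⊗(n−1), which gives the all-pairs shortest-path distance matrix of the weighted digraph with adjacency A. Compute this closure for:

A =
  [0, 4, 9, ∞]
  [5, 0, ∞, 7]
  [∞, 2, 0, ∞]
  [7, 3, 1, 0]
Closure =
  [0, 4, 9, 11]
  [5, 0, 8, 7]
  [7, 2, 0, 9]
  [7, 3, 1, 0]

This is the Floyd-Warshall all-pairs shortest-path computation. For each intermediate vertex k = 0, 1, …, 3, update dist[i][j] ← min(dist[i][j], dist[i][k] + dist[k][j]). The final matrix gives, for each (i, j), the minimum total weight of any directed path from i to j (possibly empty when i = j).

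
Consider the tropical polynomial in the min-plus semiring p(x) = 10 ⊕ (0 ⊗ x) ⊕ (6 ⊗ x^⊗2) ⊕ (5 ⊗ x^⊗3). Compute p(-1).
p(-1) = -1

A tropical monomial a ⊗ x^⊗i evaluates to a + i · x. Evaluating each term at x = -1:
  Term 0 contributes 10 + 0 · -1 = 10
  Term 1 contributes 0 + 1 · -1 = -1
  Term 2 contributes 6 + 2 · -1 = 4
  Term 3 contributes 5 + 3 · -1 = 2
p(-1) = ⊕ of these = min[10, -1, 4, 2] = -1.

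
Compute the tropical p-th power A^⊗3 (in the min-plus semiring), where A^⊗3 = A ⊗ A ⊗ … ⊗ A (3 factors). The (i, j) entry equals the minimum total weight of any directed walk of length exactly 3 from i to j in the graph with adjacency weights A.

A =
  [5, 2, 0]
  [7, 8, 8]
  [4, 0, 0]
A^⊗3 =
  [4, 0, 0]
  [11, 7, 7]
  [4, 0, 0]

Each entry (A^⊗3)_ij equals the minimum over all length-3 walks i = v_0 → v_1 → … → v_3 = j of Σ_t A[v_t][v_{t+1}]. For example, for (i, j) = (0, 2) we minimise over 9 possible intermediate vertex sequences; the minimum is 0, attained along the walk 0 → 2 → 2 → 2.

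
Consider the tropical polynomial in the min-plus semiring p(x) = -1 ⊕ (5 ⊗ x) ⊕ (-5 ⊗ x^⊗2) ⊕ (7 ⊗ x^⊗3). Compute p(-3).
p(-3) = -11

A tropical monomial a ⊗ x^⊗i evaluates to a + i · x. Evaluating each term at x = -3:
  Term 0 contributes -1 + 0 · -3 = -1
  Term 1 contributes 5 + 1 · -3 = 2
  Term 2 contributes -5 + 2 · -3 = -11
  Term 3 contributes 7 + 3 · -3 = -2
p(-3) = ⊕ of these = min[-1, 2, -11, -2] = -11.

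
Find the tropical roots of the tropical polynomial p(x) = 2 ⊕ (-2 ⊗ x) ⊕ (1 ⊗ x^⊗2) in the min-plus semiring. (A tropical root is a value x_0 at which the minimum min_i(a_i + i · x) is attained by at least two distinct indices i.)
Roots: {-3, 4}

Each tropical root is a break point of the lower envelope of the lines y = a_i + i · x (there are 3 lines, with slopes 0, 1, ..., 2). Only the lines that attain the minimum somewhere contribute to roots; other lines are dominated. Here the surviving (envelope) indices are i = 2, i = 1, i = 0.
Intersections between consecutive envelope lines give the roots: for adjacent envelope indices i < j the intersection is x = (a_i − a_j) / (j − i). Reading off the sorted break points: {-3, 4}.
Verification: at each break x_0, at least two indices attain the minimum of min_i(a_i + i · x_0).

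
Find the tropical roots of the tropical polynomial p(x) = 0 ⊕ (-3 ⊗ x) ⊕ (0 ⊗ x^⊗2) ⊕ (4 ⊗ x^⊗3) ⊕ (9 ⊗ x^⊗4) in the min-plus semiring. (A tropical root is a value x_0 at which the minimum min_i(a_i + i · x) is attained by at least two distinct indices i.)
Roots: {-5, -4, -3, 3}

Each tropical root is a break point of the lower envelope of the lines y = a_i + i · x (there are 5 lines, with slopes 0, 1, ..., 4). Only the lines that attain the minimum somewhere contribute to roots; other lines are dominated. Here the surviving (envelope) indices are i = 4, i = 3, i = 2, i = 1, i = 0.
Intersections between consecutive envelope lines give the roots: for adjacent envelope indices i < j the intersection is x = (a_i − a_j) / (j − i). Reading off the sorted break points: {-5, -4, -3, 3}.
Verification: at each break x_0, at least two indices attain the minimum of min_i(a_i + i · x_0).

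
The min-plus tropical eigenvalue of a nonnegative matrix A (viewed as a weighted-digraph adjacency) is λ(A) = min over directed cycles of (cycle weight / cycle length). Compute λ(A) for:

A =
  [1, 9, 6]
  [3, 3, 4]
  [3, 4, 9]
λ(A) = 1

Enumerate directed cycles and compute their means (weight / length). Sample:
  cycle 0 → 0: weight = 1, length = 1, mean = 1/1 ≈ 1.000
  cycle 1 → 1: weight = 3, length = 1, mean = 3/1 ≈ 3.000
  cycle 2 → 2: weight = 9, length = 1, mean = 9/1 ≈ 9.000
  cycle 0 → 1 → 0: weight = 12, length = 2, mean = 12/2 ≈ 6.000
  cycle 0 → 2 → 0: weight = 9, length = 2, mean = 9/2 ≈ 4.500
  cycle 1 → 0 → 1: weight = 12, length = 2, mean = 12/2 ≈ 6.000
Minimum mean = 1.000, attained e.g. along the cycle 0 → 0 with weight 1 and length 1. So λ(A) = 1/1 = 1.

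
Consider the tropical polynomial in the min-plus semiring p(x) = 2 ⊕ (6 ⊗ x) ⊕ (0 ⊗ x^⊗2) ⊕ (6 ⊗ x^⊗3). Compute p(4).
p(4) = 2

A tropical monomial a ⊗ x^⊗i evaluates to a + i · x. Evaluating each term at x = 4:
  Term 0 contributes 2 + 0 · 4 = 2
  Term 1 contributes 6 + 1 · 4 = 10
  Term 2 contributes 0 + 2 · 4 = 8
  Term 3 contributes 6 + 3 · 4 = 18
p(4) = ⊕ of these = min[2, 10, 8, 18] = 2.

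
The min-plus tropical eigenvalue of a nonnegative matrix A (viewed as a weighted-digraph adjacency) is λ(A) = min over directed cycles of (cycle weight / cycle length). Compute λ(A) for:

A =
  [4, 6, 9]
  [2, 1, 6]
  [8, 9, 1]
λ(A) = 1

Enumerate directed cycles and compute their means (weight / length). Sample:
  cycle 0 → 0: weight = 4, length = 1, mean = 4/1 ≈ 4.000
  cycle 1 → 1: weight = 1, length = 1, mean = 1/1 ≈ 1.000
  cycle 2 → 2: weight = 1, length = 1, mean = 1/1 ≈ 1.000
  cycle 0 → 1 → 0: weight = 8, length = 2, mean = 8/2 ≈ 4.000
  cycle 0 → 2 → 0: weight = 17, length = 2, mean = 17/2 ≈ 8.500
  cycle 1 → 0 → 1: weight = 8, length = 2, mean = 8/2 ≈ 4.000
Minimum mean = 1.000, attained e.g. along the cycle 1 → 1 with weight 1 and length 1. So λ(A) = 1/1 = 1.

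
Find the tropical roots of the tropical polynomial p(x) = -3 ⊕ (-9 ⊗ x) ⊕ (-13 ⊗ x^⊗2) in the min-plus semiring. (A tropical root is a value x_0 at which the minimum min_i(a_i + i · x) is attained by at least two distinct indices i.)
Roots: {4, 6}

Each tropical root is a break point of the lower envelope of the lines y = a_i + i · x (there are 3 lines, with slopes 0, 1, ..., 2). Only the lines that attain the minimum somewhere contribute to roots; other lines are dominated. Here the surviving (envelope) indices are i = 2, i = 1, i = 0.
Intersections between consecutive envelope lines give the roots: for adjacent envelope indices i < j the intersection is x = (a_i − a_j) / (j − i). Reading off the sorted break points: {4, 6}.
Verification: at each break x_0, at least two indices attain the minimum of min_i(a_i + i · x_0).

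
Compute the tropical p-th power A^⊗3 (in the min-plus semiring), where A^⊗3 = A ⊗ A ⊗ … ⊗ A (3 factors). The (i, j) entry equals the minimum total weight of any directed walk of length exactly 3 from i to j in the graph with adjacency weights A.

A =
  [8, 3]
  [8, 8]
A^⊗3 =
  [19, 14]
  [19, 19]

Each entry (A^⊗3)_ij equals the minimum over all length-3 walks i = v_0 → v_1 → … → v_3 = j of Σ_t A[v_t][v_{t+1}]. For example, for (i, j) = (0, 1) we minimise over 4 possible intermediate vertex sequences; the minimum is 14, attained along the walk 0 → 1 → 0 → 1.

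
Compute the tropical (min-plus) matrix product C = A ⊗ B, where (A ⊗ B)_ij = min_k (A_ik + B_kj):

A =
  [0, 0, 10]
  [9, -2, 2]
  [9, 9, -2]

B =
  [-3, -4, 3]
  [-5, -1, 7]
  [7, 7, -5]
A ⊗ B =
  [-5, -4, 3]
  [-7, -3, -3]
  [4, 5, -7]

Apply the min-plus product entry-by-entry:
  C[0][0] = min over k of (A[0][0] + B[0][0] = 0 + -3 = -3, A[0][1] + B[1][0] = 0 + -5 = -5, A[0][2] + B[2][0] = 10 + 7 = 17) = -5 (attained at k = 1)
  C[0][1] = min over k of (A[0][0] + B[0][1] = 0 + -4 = -4, A[0][1] + B[1][1] = 0 + -1 = -1, A[0][2] + B[2][1] = 10 + 7 = 17) = -4 (attained at k = 0)
  C[0][2] = min over k of (A[0][0] + B[0][2] = 0 + 3 = 3, A[0][1] + B[1][2] = 0 + 7 = 7, A[0][2] + B[2][2] = 10 + -5 = 5) = 3 (attained at k = 0)
  C[1][0] = min over k of (A[1][0] + B[0][0] = 9 + -3 = 6, A[1][1] + B[1][0] = -2 + -5 = -7, A[1][2] + B[2][0] = 2 + 7 = 9) = -7 (attained at k = 1)
  C[1][1] = min over k of (A[1][0] + B[0][1] = 9 + -4 = 5, A[1][1] + B[1][1] = -2 + -1 = -3, A[1][2] + B[2][1] = 2 + 7 = 9) = -3 (attained at k = 1)
  C[1][2] = min over k of (A[1][0] + B[0][2] = 9 + 3 = 12, A[1][1] + B[1][2] = -2 + 7 = 5, A[1][2] + B[2][2] = 2 + -5 = -3) = -3 (attained at k = 2)
  C[2][0] = min over k of (A[2][0] + B[0][0] = 9 + -3 = 6, A[2][1] + B[1][0] = 9 + -5 = 4, A[2][2] + B[2][0] = -2 + 7 = 5) = 4 (attained at k = 1)
  C[2][1] = min over k of (A[2][0] + B[0][1] = 9 + -4 = 5, A[2][1] + B[1][1] = 9 + -1 = 8, A[2][2] + B[2][1] = -2 + 7 = 5) = 5 (attained at k = 0)
  C[2][2] = min over k of (A[2][0] + B[0][2] = 9 + 3 = 12, A[2][1] + B[1][2] = 9 + 7 = 16, A[2][2] + B[2][2] = -2 + -5 = -7) = -7 (attained at k = 2)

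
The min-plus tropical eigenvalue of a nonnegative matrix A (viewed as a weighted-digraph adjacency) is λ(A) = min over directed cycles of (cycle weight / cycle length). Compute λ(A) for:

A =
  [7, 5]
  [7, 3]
λ(A) = 3

Enumerate directed cycles and compute their means (weight / length). Sample:
  cycle 0 → 0: weight = 7, length = 1, mean = 7/1 ≈ 7.000
  cycle 1 → 1: weight = 3, length = 1, mean = 3/1 ≈ 3.000
  cycle 0 → 1 → 0: weight = 12, length = 2, mean = 12/2 ≈ 6.000
  cycle 1 → 0 → 1: weight = 12, length = 2, mean = 12/2 ≈ 6.000
Minimum mean = 3.000, attained e.g. along the cycle 1 → 1 with weight 3 and length 1. So λ(A) = 3/1 = 3.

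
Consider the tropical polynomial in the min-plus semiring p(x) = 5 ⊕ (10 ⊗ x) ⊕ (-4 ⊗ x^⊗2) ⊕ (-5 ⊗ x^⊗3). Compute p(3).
p(3) = 2

A tropical monomial a ⊗ x^⊗i evaluates to a + i · x. Evaluating each term at x = 3:
  Term 0 contributes 5 + 0 · 3 = 5
  Term 1 contributes 10 + 1 · 3 = 13
  Term 2 contributes -4 + 2 · 3 = 2
  Term 3 contributes -5 + 3 · 3 = 4
p(3) = ⊕ of these = min[5, 13, 2, 4] = 2.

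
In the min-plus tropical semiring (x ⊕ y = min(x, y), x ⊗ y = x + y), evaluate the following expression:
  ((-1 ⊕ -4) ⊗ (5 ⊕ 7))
((-1 ⊕ -4) ⊗ (5 ⊕ 7)) = 1

Expand innermost to outermost. Recall ⊕ takes the minimum of its arguments and ⊗ takes their sum. Working out the expression ((-1 ⊕ -4) ⊗ (5 ⊕ 7)) gives 1.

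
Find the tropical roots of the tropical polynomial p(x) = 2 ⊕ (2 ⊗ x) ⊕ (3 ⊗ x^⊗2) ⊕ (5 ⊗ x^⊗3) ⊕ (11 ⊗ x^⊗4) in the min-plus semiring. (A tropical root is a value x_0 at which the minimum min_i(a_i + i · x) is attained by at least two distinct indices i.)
Roots: {-6, -2, -1, 0}

Each tropical root is a break point of the lower envelope of the lines y = a_i + i · x (there are 5 lines, with slopes 0, 1, ..., 4). Only the lines that attain the minimum somewhere contribute to roots; other lines are dominated. Here the surviving (envelope) indices are i = 4, i = 3, i = 2, i = 1, i = 0.
Intersections between consecutive envelope lines give the roots: for adjacent envelope indices i < j the intersection is x = (a_i − a_j) / (j − i). Reading off the sorted break points: {-6, -2, -1, 0}.
Verification: at each break x_0, at least two indices attain the minimum of min_i(a_i + i · x_0).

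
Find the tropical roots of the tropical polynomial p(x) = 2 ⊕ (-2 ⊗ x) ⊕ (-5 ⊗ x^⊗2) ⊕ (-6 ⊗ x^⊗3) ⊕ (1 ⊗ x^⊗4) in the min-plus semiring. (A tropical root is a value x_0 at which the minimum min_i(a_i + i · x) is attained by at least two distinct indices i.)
Roots: {-7, 1, 3, 4}

Each tropical root is a break point of the lower envelope of the lines y = a_i + i · x (there are 5 lines, with slopes 0, 1, ..., 4). Only the lines that attain the minimum somewhere contribute to roots; other lines are dominated. Here the surviving (envelope) indices are i = 4, i = 3, i = 2, i = 1, i = 0.
Intersections between consecutive envelope lines give the roots: for adjacent envelope indices i < j the intersection is x = (a_i − a_j) / (j − i). Reading off the sorted break points: {-7, 1, 3, 4}.
Verification: at each break x_0, at least two indices attain the minimum of min_i(a_i + i · x_0).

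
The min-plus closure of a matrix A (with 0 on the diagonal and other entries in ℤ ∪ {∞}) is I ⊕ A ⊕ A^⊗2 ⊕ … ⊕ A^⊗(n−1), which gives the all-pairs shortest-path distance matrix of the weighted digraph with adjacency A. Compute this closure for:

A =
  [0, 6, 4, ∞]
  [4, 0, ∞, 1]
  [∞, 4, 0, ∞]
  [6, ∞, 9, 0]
Closure =
  [0, 6, 4, 7]
  [4, 0, 8, 1]
  [8, 4, 0, 5]
  [6, 12, 9, 0]

This is the Floyd-Warshall all-pairs shortest-path computation. For each intermediate vertex k = 0, 1, …, 3, update dist[i][j] ← min(dist[i][j], dist[i][k] + dist[k][j]). The final matrix gives, for each (i, j), the minimum total weight of any directed path from i to j (possibly empty when i = j).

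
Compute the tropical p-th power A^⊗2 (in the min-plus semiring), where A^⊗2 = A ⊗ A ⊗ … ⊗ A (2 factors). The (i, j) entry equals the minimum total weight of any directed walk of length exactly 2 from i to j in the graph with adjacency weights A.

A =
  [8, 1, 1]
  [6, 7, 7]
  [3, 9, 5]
A^⊗2 =
  [4, 8, 6]
  [10, 7, 7]
  [8, 4, 4]

Each entry (A^⊗2)_ij equals the minimum over all length-2 walks i = v_0 → v_1 → … → v_2 = j of Σ_t A[v_t][v_{t+1}]. For example, for (i, j) = (0, 2) we minimise over 3 possible intermediate vertex sequences; the minimum is 6, attained along the walk 0 → 2 → 2.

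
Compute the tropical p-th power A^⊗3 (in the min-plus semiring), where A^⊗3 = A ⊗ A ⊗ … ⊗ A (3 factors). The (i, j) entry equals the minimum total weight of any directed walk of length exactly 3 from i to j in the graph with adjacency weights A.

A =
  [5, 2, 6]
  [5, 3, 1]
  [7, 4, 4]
A^⊗3 =
  [10, 7, 6]
  [10, 8, 6]
  [12, 9, 8]

Each entry (A^⊗3)_ij equals the minimum over all length-3 walks i = v_0 → v_1 → … → v_3 = j of Σ_t A[v_t][v_{t+1}]. For example, for (i, j) = (0, 2) we minimise over 9 possible intermediate vertex sequences; the minimum is 6, attained along the walk 0 → 1 → 1 → 2.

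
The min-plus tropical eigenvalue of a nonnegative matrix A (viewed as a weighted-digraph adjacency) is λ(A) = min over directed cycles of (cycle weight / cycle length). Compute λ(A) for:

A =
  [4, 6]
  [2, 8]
λ(A) = 4

Enumerate directed cycles and compute their means (weight / length). Sample:
  cycle 0 → 0: weight = 4, length = 1, mean = 4/1 ≈ 4.000
  cycle 1 → 1: weight = 8, length = 1, mean = 8/1 ≈ 8.000
  cycle 0 → 1 → 0: weight = 8, length = 2, mean = 8/2 ≈ 4.000
  cycle 1 → 0 → 1: weight = 8, length = 2, mean = 8/2 ≈ 4.000
Minimum mean = 4.000, attained e.g. along the cycle 0 → 0 with weight 4 and length 1. So λ(A) = 4/1 = 4.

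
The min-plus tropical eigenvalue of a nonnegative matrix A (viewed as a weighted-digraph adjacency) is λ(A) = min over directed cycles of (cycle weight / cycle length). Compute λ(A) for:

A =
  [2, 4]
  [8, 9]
λ(A) = 2

Enumerate directed cycles and compute their means (weight / length). Sample:
  cycle 0 → 0: weight = 2, length = 1, mean = 2/1 ≈ 2.000
  cycle 1 → 1: weight = 9, length = 1, mean = 9/1 ≈ 9.000
  cycle 0 → 1 → 0: weight = 12, length = 2, mean = 12/2 ≈ 6.000
  cycle 1 → 0 → 1: weight = 12, length = 2, mean = 12/2 ≈ 6.000
Minimum mean = 2.000, attained e.g. along the cycle 0 → 0 with weight 2 and length 1. So λ(A) = 2/1 = 2.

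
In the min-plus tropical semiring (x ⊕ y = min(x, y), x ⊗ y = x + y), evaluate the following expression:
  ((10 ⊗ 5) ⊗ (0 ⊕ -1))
((10 ⊗ 5) ⊗ (0 ⊕ -1)) = 14

Expand innermost to outermost. Recall ⊕ takes the minimum of its arguments and ⊗ takes their sum. Working out the expression ((10 ⊗ 5) ⊗ (0 ⊕ -1)) gives 14.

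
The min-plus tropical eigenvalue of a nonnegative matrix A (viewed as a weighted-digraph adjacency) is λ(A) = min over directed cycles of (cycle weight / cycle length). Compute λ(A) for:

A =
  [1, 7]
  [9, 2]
λ(A) = 1

Enumerate directed cycles and compute their means (weight / length). Sample:
  cycle 0 → 0: weight = 1, length = 1, mean = 1/1 ≈ 1.000
  cycle 1 → 1: weight = 2, length = 1, mean = 2/1 ≈ 2.000
  cycle 0 → 1 → 0: weight = 16, length = 2, mean = 16/2 ≈ 8.000
  cycle 1 → 0 → 1: weight = 16, length = 2, mean = 16/2 ≈ 8.000
Minimum mean = 1.000, attained e.g. along the cycle 0 → 0 with weight 1 and length 1. So λ(A) = 1/1 = 1.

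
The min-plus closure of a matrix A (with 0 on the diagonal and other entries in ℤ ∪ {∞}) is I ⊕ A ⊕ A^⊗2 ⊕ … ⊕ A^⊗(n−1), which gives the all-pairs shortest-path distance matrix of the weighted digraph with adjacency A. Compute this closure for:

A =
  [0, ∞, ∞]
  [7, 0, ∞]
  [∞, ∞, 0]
Closure =
  [0, ∞, ∞]
  [7, 0, ∞]
  [∞, ∞, 0]

This is the Floyd-Warshall all-pairs shortest-path computation. For each intermediate vertex k = 0, 1, …, 2, update dist[i][j] ← min(dist[i][j], dist[i][k] + dist[k][j]). The final matrix gives, for each (i, j), the minimum total weight of any directed path from i to j (possibly empty when i = j).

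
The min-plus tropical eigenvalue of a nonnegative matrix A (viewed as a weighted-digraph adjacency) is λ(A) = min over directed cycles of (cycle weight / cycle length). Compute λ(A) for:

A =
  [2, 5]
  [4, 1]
λ(A) = 1

Enumerate directed cycles and compute their means (weight / length). Sample:
  cycle 0 → 0: weight = 2, length = 1, mean = 2/1 ≈ 2.000
  cycle 1 → 1: weight = 1, length = 1, mean = 1/1 ≈ 1.000
  cycle 0 → 1 → 0: weight = 9, length = 2, mean = 9/2 ≈ 4.500
  cycle 1 → 0 → 1: weight = 9, length = 2, mean = 9/2 ≈ 4.500
Minimum mean = 1.000, attained e.g. along the cycle 1 → 1 with weight 1 and length 1. So λ(A) = 1/1 = 1.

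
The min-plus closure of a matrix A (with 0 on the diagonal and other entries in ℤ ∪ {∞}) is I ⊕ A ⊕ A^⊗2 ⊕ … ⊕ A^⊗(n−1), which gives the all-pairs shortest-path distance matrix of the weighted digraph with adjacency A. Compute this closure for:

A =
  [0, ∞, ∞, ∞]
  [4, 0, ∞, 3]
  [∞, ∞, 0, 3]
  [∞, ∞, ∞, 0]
Closure =
  [0, ∞, ∞, ∞]
  [4, 0, ∞, 3]
  [∞, ∞, 0, 3]
  [∞, ∞, ∞, 0]

This is the Floyd-Warshall all-pairs shortest-path computation. For each intermediate vertex k = 0, 1, …, 3, update dist[i][j] ← min(dist[i][j], dist[i][k] + dist[k][j]). The final matrix gives, for each (i, j), the minimum total weight of any directed path from i to j (possibly empty when i = j).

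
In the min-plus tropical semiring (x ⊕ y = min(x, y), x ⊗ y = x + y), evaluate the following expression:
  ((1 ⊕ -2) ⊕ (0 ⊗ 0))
((1 ⊕ -2) ⊕ (0 ⊗ 0)) = -2

Expand innermost to outermost. Recall ⊕ takes the minimum of its arguments and ⊗ takes their sum. Working out the expression ((1 ⊕ -2) ⊕ (0 ⊗ 0)) gives -2.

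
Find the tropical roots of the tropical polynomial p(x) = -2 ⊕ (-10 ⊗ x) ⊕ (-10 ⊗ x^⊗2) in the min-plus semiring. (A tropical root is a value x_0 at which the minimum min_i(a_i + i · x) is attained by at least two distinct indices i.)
Roots: {0, 8}

Each tropical root is a break point of the lower envelope of the lines y = a_i + i · x (there are 3 lines, with slopes 0, 1, ..., 2). Only the lines that attain the minimum somewhere contribute to roots; other lines are dominated. Here the surviving (envelope) indices are i = 2, i = 1, i = 0.
Intersections between consecutive envelope lines give the roots: for adjacent envelope indices i < j the intersection is x = (a_i − a_j) / (j − i). Reading off the sorted break points: {0, 8}.
Verification: at each break x_0, at least two indices attain the minimum of min_i(a_i + i · x_0).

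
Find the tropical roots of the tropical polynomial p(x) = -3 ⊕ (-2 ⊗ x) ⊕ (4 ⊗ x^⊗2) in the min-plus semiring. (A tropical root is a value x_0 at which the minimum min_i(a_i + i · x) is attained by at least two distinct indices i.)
Roots: {-6, -1}

Each tropical root is a break point of the lower envelope of the lines y = a_i + i · x (there are 3 lines, with slopes 0, 1, ..., 2). Only the lines that attain the minimum somewhere contribute to roots; other lines are dominated. Here the surviving (envelope) indices are i = 2, i = 1, i = 0.
Intersections between consecutive envelope lines give the roots: for adjacent envelope indices i < j the intersection is x = (a_i − a_j) / (j − i). Reading off the sorted break points: {-6, -1}.
Verification: at each break x_0, at least two indices attain the minimum of min_i(a_i + i · x_0).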